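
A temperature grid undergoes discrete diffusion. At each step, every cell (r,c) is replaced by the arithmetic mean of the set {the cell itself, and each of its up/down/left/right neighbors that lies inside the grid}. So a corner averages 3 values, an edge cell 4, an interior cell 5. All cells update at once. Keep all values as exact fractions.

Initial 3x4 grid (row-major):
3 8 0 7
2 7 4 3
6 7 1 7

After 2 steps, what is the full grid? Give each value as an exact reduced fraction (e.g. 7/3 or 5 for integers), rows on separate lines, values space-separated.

Answer: 40/9 1151/240 187/48 40/9
583/120 457/100 467/100 61/16
59/12 103/20 25/6 41/9

Derivation:
After step 1:
  13/3 9/2 19/4 10/3
  9/2 28/5 3 21/4
  5 21/4 19/4 11/3
After step 2:
  40/9 1151/240 187/48 40/9
  583/120 457/100 467/100 61/16
  59/12 103/20 25/6 41/9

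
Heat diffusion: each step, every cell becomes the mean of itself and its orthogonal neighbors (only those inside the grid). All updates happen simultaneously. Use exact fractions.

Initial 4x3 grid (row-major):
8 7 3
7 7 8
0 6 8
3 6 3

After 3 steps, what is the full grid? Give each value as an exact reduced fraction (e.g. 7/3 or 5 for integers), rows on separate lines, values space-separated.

After step 1:
  22/3 25/4 6
  11/2 7 13/2
  4 27/5 25/4
  3 9/2 17/3
After step 2:
  229/36 319/48 25/4
  143/24 613/100 103/16
  179/40 543/100 1429/240
  23/6 557/120 197/36
After step 3:
  2731/432 91393/14400 58/9
  2579/450 18361/3000 14863/2400
  5909/1200 31957/6000 41929/7200
  259/60 34879/7200 11569/2160

Answer: 2731/432 91393/14400 58/9
2579/450 18361/3000 14863/2400
5909/1200 31957/6000 41929/7200
259/60 34879/7200 11569/2160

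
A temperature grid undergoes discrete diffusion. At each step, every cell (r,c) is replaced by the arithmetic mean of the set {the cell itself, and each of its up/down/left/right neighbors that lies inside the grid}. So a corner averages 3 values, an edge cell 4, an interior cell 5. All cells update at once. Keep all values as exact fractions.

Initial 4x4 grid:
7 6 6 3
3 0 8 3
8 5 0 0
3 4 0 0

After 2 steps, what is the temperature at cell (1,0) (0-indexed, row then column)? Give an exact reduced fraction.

Answer: 1139/240

Derivation:
Step 1: cell (1,0) = 9/2
Step 2: cell (1,0) = 1139/240
Full grid after step 2:
  175/36 607/120 179/40 53/12
  1139/240 409/100 393/100 233/80
  353/80 363/100 223/100 137/80
  17/4 31/10 33/20 7/12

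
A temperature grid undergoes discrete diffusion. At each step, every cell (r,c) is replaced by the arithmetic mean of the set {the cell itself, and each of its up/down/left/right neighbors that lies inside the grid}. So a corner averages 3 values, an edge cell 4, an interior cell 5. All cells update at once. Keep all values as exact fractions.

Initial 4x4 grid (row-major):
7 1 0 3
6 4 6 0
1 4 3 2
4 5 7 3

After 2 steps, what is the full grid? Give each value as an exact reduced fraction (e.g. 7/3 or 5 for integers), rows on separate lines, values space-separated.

Answer: 73/18 431/120 91/40 25/12
1027/240 177/50 329/100 167/80
899/240 83/20 169/50 263/80
145/36 487/120 179/40 7/2

Derivation:
After step 1:
  14/3 3 5/2 1
  9/2 21/5 13/5 11/4
  15/4 17/5 22/5 2
  10/3 5 9/2 4
After step 2:
  73/18 431/120 91/40 25/12
  1027/240 177/50 329/100 167/80
  899/240 83/20 169/50 263/80
  145/36 487/120 179/40 7/2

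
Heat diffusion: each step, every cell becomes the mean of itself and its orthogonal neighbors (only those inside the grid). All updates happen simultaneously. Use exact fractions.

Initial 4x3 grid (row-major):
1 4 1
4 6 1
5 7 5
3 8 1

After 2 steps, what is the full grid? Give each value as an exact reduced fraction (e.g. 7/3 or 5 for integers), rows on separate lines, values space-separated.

Answer: 10/3 31/10 11/4
323/80 417/100 263/80
1217/240 118/25 1057/240
89/18 419/80 155/36

Derivation:
After step 1:
  3 3 2
  4 22/5 13/4
  19/4 31/5 7/2
  16/3 19/4 14/3
After step 2:
  10/3 31/10 11/4
  323/80 417/100 263/80
  1217/240 118/25 1057/240
  89/18 419/80 155/36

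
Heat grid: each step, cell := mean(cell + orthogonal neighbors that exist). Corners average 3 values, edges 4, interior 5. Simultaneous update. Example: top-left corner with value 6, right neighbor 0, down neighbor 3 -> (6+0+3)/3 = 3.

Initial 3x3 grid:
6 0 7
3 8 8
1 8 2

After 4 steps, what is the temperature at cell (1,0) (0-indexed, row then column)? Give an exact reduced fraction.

Step 1: cell (1,0) = 9/2
Step 2: cell (1,0) = 169/40
Step 3: cell (1,0) = 10873/2400
Step 4: cell (1,0) = 663581/144000
Full grid after step 4:
  66337/14400 468679/96000 37681/7200
  663581/144000 600169/120000 1527037/288000
  204161/43200 1444787/288000 57809/10800

Answer: 663581/144000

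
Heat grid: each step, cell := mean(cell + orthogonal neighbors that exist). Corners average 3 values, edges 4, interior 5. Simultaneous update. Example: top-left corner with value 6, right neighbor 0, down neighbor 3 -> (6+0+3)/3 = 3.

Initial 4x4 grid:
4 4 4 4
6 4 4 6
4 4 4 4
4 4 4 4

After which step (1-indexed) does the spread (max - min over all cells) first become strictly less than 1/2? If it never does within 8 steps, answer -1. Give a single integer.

Answer: 3

Derivation:
Step 1: max=14/3, min=4, spread=2/3
Step 2: max=271/60, min=4, spread=31/60
Step 3: max=2371/540, min=613/150, spread=821/2700
  -> spread < 1/2 first at step 3
Step 4: max=70417/16200, min=18547/4500, spread=18239/81000
Step 5: max=421079/97200, min=560689/135000, spread=434573/2430000
Step 6: max=62929669/14580000, min=3379883/810000, spread=83671/583200
Step 7: max=1883147851/437400000, min=508802173/121500000, spread=257300141/2187000000
Step 8: max=9398744219/2187000000, min=15304525567/3645000000, spread=540072197/5467500000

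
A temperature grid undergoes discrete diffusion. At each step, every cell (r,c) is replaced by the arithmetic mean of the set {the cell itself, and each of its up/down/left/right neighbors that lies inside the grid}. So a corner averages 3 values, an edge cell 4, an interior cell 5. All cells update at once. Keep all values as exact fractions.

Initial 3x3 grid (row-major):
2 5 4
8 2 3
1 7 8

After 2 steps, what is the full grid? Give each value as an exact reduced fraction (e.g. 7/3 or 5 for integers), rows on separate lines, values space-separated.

After step 1:
  5 13/4 4
  13/4 5 17/4
  16/3 9/2 6
After step 2:
  23/6 69/16 23/6
  223/48 81/20 77/16
  157/36 125/24 59/12

Answer: 23/6 69/16 23/6
223/48 81/20 77/16
157/36 125/24 59/12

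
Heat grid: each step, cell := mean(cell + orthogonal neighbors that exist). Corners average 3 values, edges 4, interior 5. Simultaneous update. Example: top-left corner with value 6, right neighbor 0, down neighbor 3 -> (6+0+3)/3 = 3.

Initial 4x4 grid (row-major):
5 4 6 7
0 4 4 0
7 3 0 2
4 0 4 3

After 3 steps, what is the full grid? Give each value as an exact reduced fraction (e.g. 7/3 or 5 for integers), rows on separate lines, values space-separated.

Answer: 271/72 1567/400 14347/3600 4129/1080
1069/300 3431/1000 9769/3000 5891/1800
737/225 2231/750 68/25 1451/600
1717/540 647/225 713/300 47/20

Derivation:
After step 1:
  3 19/4 21/4 13/3
  4 3 14/5 13/4
  7/2 14/5 13/5 5/4
  11/3 11/4 7/4 3
After step 2:
  47/12 4 257/60 77/18
  27/8 347/100 169/50 349/120
  419/120 293/100 56/25 101/40
  119/36 329/120 101/40 2
After step 3:
  271/72 1567/400 14347/3600 4129/1080
  1069/300 3431/1000 9769/3000 5891/1800
  737/225 2231/750 68/25 1451/600
  1717/540 647/225 713/300 47/20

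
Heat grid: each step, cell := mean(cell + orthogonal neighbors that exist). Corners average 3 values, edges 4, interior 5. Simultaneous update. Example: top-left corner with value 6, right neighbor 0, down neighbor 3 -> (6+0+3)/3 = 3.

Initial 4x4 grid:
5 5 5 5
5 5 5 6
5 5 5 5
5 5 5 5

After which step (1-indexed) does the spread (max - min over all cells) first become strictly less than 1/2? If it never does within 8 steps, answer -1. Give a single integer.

Step 1: max=16/3, min=5, spread=1/3
  -> spread < 1/2 first at step 1
Step 2: max=631/120, min=5, spread=31/120
Step 3: max=5611/1080, min=5, spread=211/1080
Step 4: max=556843/108000, min=5, spread=16843/108000
Step 5: max=4998643/972000, min=45079/9000, spread=130111/972000
Step 6: max=149442367/29160000, min=2707159/540000, spread=3255781/29160000
Step 7: max=4474353691/874800000, min=2711107/540000, spread=82360351/874800000
Step 8: max=133971316891/26244000000, min=488506441/97200000, spread=2074577821/26244000000

Answer: 1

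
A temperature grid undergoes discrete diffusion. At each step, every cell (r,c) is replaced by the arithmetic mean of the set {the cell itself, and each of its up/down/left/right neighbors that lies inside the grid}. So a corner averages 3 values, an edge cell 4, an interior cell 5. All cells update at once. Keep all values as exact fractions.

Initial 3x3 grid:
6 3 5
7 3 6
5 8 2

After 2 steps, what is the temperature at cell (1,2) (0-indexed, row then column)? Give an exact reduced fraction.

Step 1: cell (1,2) = 4
Step 2: cell (1,2) = 97/20
Full grid after step 2:
  89/18 393/80 155/36
  453/80 117/25 97/20
  197/36 219/40 83/18

Answer: 97/20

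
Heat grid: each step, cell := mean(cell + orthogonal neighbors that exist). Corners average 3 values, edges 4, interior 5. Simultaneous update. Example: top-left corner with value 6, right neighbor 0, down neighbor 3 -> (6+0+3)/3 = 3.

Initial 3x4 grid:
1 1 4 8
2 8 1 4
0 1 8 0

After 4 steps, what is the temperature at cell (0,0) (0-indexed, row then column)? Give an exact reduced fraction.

Step 1: cell (0,0) = 4/3
Step 2: cell (0,0) = 91/36
Step 3: cell (0,0) = 5171/2160
Step 4: cell (0,0) = 362077/129600
Full grid after step 4:
  362077/129600 328321/108000 407791/108000 502387/129600
  2228213/864000 1149697/360000 1255747/360000 3414023/864000
  119209/43200 70363/24000 257069/72000 157079/43200

Answer: 362077/129600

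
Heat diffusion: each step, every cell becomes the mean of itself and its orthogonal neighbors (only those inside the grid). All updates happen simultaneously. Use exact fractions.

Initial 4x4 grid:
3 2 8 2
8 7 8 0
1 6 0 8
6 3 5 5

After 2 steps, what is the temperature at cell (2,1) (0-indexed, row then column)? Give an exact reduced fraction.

Answer: 101/20

Derivation:
Step 1: cell (2,1) = 17/5
Step 2: cell (2,1) = 101/20
Full grid after step 2:
  169/36 77/15 269/60 77/18
  77/15 479/100 257/50 941/240
  251/60 101/20 199/50 383/80
  163/36 899/240 393/80 25/6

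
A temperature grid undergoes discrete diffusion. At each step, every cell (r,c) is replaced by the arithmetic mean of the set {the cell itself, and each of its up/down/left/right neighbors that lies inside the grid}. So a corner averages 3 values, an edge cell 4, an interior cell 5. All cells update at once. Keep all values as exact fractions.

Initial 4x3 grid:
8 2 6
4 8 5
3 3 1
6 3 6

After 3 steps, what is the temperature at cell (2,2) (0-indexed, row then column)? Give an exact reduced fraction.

Answer: 5833/1440

Derivation:
Step 1: cell (2,2) = 15/4
Step 2: cell (2,2) = 941/240
Step 3: cell (2,2) = 5833/1440
Full grid after step 3:
  10819/2160 1223/240 10319/2160
  7007/1440 917/200 6607/1440
  2071/480 1267/300 5833/1440
  989/240 5737/1440 8381/2160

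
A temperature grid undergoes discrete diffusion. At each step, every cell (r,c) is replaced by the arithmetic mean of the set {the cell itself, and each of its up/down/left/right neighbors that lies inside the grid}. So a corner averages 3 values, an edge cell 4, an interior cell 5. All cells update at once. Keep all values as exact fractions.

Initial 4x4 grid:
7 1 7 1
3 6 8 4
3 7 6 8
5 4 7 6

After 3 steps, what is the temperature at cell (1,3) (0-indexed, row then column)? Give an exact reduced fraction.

Answer: 4361/800

Derivation:
Step 1: cell (1,3) = 21/4
Step 2: cell (1,3) = 429/80
Step 3: cell (1,3) = 4361/800
Full grid after step 3:
  1955/432 4343/900 733/150 1183/240
  34069/7200 30493/6000 10887/2000 4361/800
  11623/2400 10667/2000 11987/2000 4809/800
  1163/240 547/100 299/50 1523/240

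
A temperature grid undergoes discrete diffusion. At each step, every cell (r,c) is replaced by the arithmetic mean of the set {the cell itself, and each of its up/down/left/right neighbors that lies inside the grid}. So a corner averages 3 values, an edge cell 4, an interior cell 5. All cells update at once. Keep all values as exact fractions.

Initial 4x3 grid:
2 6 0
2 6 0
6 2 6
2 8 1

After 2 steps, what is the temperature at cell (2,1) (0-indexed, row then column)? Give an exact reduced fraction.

Answer: 173/50

Derivation:
Step 1: cell (2,1) = 28/5
Step 2: cell (2,1) = 173/50
Full grid after step 2:
  65/18 361/120 17/6
  203/60 193/50 209/80
  269/60 173/50 317/80
  139/36 1151/240 7/2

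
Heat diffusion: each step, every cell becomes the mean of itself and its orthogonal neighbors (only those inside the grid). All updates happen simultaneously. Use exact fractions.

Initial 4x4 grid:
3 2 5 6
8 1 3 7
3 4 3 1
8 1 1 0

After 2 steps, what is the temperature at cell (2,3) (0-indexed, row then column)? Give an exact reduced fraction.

Step 1: cell (2,3) = 11/4
Step 2: cell (2,3) = 151/60
Full grid after step 2:
  65/18 881/240 331/80 19/4
  523/120 163/50 361/100 21/5
  159/40 353/100 63/25 151/60
  53/12 223/80 469/240 14/9

Answer: 151/60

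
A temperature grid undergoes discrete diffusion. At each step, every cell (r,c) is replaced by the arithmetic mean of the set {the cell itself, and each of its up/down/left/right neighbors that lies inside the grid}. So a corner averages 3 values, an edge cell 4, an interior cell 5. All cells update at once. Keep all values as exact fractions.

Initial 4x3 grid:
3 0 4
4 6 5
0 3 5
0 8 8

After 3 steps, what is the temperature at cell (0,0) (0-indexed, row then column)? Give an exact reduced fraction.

Step 1: cell (0,0) = 7/3
Step 2: cell (0,0) = 53/18
Step 3: cell (0,0) = 6281/2160
Full grid after step 3:
  6281/2160 9821/2880 1321/360
  2267/720 2141/600 691/160
  287/90 1259/300 2309/480
  7759/2160 12511/2880 947/180

Answer: 6281/2160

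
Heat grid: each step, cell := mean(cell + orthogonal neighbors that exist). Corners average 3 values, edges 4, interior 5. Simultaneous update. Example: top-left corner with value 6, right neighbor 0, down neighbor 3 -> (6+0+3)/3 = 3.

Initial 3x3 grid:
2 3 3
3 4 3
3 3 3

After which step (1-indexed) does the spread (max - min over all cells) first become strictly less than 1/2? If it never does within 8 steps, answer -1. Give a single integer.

Step 1: max=13/4, min=8/3, spread=7/12
Step 2: max=19/6, min=26/9, spread=5/18
  -> spread < 1/2 first at step 2
Step 3: max=1127/360, min=397/135, spread=41/216
Step 4: max=67549/21600, min=48493/16200, spread=347/2592
Step 5: max=4022903/1296000, min=365737/121500, spread=2921/31104
Step 6: max=240596341/77760000, min=176601787/58320000, spread=24611/373248
Step 7: max=14384819327/4665600000, min=5313319357/1749600000, spread=207329/4478976
Step 8: max=861368199469/279936000000, min=639203356633/209952000000, spread=1746635/53747712

Answer: 2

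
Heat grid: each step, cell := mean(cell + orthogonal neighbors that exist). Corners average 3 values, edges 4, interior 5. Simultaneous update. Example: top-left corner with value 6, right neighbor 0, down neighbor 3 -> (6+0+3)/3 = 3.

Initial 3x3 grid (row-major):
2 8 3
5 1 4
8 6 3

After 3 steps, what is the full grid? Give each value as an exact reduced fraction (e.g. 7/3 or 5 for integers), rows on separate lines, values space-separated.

Answer: 551/120 9841/2400 3011/720
16249/3600 27277/6000 56671/14400
5389/1080 31873/7200 9413/2160

Derivation:
After step 1:
  5 7/2 5
  4 24/5 11/4
  19/3 9/2 13/3
After step 2:
  25/6 183/40 15/4
  151/30 391/100 1013/240
  89/18 599/120 139/36
After step 3:
  551/120 9841/2400 3011/720
  16249/3600 27277/6000 56671/14400
  5389/1080 31873/7200 9413/2160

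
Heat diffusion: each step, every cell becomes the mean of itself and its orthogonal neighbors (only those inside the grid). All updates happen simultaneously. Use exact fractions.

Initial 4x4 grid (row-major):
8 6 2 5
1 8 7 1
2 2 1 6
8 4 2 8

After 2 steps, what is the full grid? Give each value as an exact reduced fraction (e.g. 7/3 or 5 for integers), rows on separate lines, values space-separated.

After step 1:
  5 6 5 8/3
  19/4 24/5 19/5 19/4
  13/4 17/5 18/5 4
  14/3 4 15/4 16/3
After step 2:
  21/4 26/5 131/30 149/36
  89/20 91/20 439/100 913/240
  241/60 381/100 371/100 1061/240
  143/36 949/240 1001/240 157/36

Answer: 21/4 26/5 131/30 149/36
89/20 91/20 439/100 913/240
241/60 381/100 371/100 1061/240
143/36 949/240 1001/240 157/36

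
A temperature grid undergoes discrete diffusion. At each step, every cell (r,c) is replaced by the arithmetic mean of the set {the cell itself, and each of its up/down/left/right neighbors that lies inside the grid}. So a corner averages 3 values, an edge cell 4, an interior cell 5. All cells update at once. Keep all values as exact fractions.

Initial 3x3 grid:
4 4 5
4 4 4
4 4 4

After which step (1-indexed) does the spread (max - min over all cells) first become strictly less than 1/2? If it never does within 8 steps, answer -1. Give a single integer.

Step 1: max=13/3, min=4, spread=1/3
  -> spread < 1/2 first at step 1
Step 2: max=77/18, min=4, spread=5/18
Step 3: max=905/216, min=4, spread=41/216
Step 4: max=53971/12960, min=1451/360, spread=347/2592
Step 5: max=3217337/777600, min=14557/3600, spread=2921/31104
Step 6: max=192452539/46656000, min=1753483/432000, spread=24611/373248
Step 7: max=11516162033/2799360000, min=39536741/9720000, spread=207329/4478976
Step 8: max=689876352451/167961600000, min=2112401599/518400000, spread=1746635/53747712

Answer: 1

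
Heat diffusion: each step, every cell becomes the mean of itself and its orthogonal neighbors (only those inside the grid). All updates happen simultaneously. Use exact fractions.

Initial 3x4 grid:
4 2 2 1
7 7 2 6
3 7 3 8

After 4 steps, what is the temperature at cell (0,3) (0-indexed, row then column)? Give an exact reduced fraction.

Step 1: cell (0,3) = 3
Step 2: cell (0,3) = 3
Step 3: cell (0,3) = 497/144
Step 4: cell (0,3) = 6313/1728
Full grid after step 4:
  114287/25920 44119/10800 1129/300 6313/1728
  90931/19200 108007/24000 301741/72000 707699/172800
  129847/25920 105013/21600 100663/21600 23363/5184

Answer: 6313/1728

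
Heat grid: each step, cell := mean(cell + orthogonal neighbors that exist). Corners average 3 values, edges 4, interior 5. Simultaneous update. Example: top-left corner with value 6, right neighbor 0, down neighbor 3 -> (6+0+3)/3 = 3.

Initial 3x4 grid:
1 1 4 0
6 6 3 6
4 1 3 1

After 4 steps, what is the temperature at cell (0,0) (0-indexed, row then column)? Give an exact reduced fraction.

Answer: 432431/129600

Derivation:
Step 1: cell (0,0) = 8/3
Step 2: cell (0,0) = 119/36
Step 3: cell (0,0) = 6889/2160
Step 4: cell (0,0) = 432431/129600
Full grid after step 4:
  432431/129600 336983/108000 336133/108000 189773/64800
  2903999/864000 1209421/360000 546823/180000 1331087/432000
  455831/129600 354983/108000 347383/108000 193373/64800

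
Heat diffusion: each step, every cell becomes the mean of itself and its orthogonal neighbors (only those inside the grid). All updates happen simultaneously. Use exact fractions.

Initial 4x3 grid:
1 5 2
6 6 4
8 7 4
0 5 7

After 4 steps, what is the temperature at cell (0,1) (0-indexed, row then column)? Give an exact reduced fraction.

Step 1: cell (0,1) = 7/2
Step 2: cell (0,1) = 503/120
Step 3: cell (0,1) = 30661/7200
Step 4: cell (0,1) = 1921199/432000
Full grid after step 4:
  97817/21600 1921199/432000 282601/64800
  1807/375 853981/180000 63427/13500
  67967/13500 1826087/360000 135559/27000
  659317/129600 4424833/864000 666217/129600

Answer: 1921199/432000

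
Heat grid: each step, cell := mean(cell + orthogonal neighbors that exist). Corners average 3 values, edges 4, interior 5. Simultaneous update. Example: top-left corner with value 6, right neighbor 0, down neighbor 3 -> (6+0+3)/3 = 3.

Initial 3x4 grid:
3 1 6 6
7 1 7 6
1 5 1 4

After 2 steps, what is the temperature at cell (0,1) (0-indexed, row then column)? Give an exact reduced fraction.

Answer: 937/240

Derivation:
Step 1: cell (0,1) = 11/4
Step 2: cell (0,1) = 937/240
Full grid after step 2:
  113/36 937/240 359/80 67/12
  19/5 323/100 117/25 1177/240
  28/9 887/240 847/240 41/9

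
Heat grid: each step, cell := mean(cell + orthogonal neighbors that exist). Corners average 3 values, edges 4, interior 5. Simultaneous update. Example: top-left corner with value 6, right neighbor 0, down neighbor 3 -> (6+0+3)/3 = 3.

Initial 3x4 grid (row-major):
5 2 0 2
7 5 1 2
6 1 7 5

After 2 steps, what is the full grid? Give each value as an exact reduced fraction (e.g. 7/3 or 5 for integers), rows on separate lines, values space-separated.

Answer: 161/36 727/240 103/48 61/36
1097/240 197/50 269/100 23/8
91/18 967/240 191/48 32/9

Derivation:
After step 1:
  14/3 3 5/4 4/3
  23/4 16/5 3 5/2
  14/3 19/4 7/2 14/3
After step 2:
  161/36 727/240 103/48 61/36
  1097/240 197/50 269/100 23/8
  91/18 967/240 191/48 32/9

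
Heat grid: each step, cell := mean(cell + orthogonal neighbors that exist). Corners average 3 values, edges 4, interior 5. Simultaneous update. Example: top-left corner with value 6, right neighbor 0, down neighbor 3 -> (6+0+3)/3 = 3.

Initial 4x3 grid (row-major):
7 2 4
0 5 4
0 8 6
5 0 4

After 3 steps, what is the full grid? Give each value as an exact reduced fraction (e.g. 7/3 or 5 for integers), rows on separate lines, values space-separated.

Answer: 2501/720 27581/7200 8783/2160
8197/2400 5807/1500 30341/7200
24061/7200 7451/2000 30911/7200
3329/1080 17759/4800 4309/1080

Derivation:
After step 1:
  3 9/2 10/3
  3 19/5 19/4
  13/4 19/5 11/2
  5/3 17/4 10/3
After step 2:
  7/2 439/120 151/36
  261/80 397/100 1043/240
  703/240 103/25 1043/240
  55/18 261/80 157/36
After step 3:
  2501/720 27581/7200 8783/2160
  8197/2400 5807/1500 30341/7200
  24061/7200 7451/2000 30911/7200
  3329/1080 17759/4800 4309/1080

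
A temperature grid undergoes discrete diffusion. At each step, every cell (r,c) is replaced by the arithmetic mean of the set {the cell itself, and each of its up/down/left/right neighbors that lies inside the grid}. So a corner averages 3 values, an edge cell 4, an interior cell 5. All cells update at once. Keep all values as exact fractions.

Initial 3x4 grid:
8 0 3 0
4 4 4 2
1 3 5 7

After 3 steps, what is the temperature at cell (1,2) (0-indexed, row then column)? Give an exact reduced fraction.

Answer: 20273/6000

Derivation:
Step 1: cell (1,2) = 18/5
Step 2: cell (1,2) = 327/100
Step 3: cell (1,2) = 20273/6000
Full grid after step 3:
  509/144 251/75 5089/1800 5911/2160
  51977/14400 20233/6000 20273/6000 46837/14400
  1481/432 6499/1800 6739/1800 8341/2160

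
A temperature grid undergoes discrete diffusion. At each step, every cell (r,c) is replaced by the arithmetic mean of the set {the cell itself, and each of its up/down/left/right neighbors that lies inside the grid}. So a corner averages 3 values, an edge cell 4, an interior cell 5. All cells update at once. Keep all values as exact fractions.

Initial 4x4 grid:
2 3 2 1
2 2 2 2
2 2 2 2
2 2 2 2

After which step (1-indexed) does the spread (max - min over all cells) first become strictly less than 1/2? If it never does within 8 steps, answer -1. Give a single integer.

Answer: 2

Derivation:
Step 1: max=7/3, min=5/3, spread=2/3
Step 2: max=527/240, min=65/36, spread=281/720
  -> spread < 1/2 first at step 2
Step 3: max=4697/2160, min=203/108, spread=637/2160
Step 4: max=138107/64800, min=31153/16200, spread=2699/12960
Step 5: max=4100081/1944000, min=946441/486000, spread=314317/1944000
Step 6: max=121781699/58320000, min=76308713/38880000, spread=14637259/116640000
Step 7: max=3628757297/1749600000, min=11512108657/5832000000, spread=1751246999/17496000000
Step 8: max=108249777707/52488000000, min=115561187143/58320000000, spread=42447092783/524880000000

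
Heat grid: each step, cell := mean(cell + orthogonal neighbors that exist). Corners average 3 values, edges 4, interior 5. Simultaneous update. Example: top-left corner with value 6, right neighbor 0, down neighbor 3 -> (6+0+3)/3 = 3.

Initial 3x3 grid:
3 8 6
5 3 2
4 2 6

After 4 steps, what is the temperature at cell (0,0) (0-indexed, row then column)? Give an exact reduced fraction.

Answer: 116153/25920

Derivation:
Step 1: cell (0,0) = 16/3
Step 2: cell (0,0) = 169/36
Step 3: cell (0,0) = 1987/432
Step 4: cell (0,0) = 116153/25920
Full grid after step 4:
  116153/25920 196109/43200 117323/25920
  243187/57600 304807/72000 736811/172800
  51359/12960 227987/57600 6473/1620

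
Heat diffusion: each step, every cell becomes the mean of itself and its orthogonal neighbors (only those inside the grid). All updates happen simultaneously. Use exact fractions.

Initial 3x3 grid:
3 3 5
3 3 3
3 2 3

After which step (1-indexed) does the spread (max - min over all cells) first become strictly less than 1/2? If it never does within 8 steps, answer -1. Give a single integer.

Step 1: max=11/3, min=8/3, spread=1
Step 2: max=32/9, min=653/240, spread=601/720
Step 3: max=448/135, min=6043/2160, spread=25/48
Step 4: max=105689/32400, min=375281/129600, spread=211/576
  -> spread < 1/2 first at step 4
Step 5: max=3096929/972000, min=22776307/7776000, spread=1777/6912
Step 6: max=367887851/116640000, min=1387339529/466560000, spread=14971/82944
Step 7: max=1366025167/437400000, min=83878457563/27993600000, spread=126121/995328
Step 8: max=1304095403309/419904000000, min=5066967691361/1679616000000, spread=1062499/11943936

Answer: 4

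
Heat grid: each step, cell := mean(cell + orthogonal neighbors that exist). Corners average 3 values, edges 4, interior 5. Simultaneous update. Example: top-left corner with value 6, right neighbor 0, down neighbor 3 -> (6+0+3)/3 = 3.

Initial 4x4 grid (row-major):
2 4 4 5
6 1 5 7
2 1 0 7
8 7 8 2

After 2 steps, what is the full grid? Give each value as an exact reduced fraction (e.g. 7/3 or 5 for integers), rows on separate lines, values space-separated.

Answer: 19/6 293/80 959/240 95/18
18/5 29/10 43/10 281/60
223/60 401/100 361/100 149/30
191/36 1087/240 1207/240 167/36

Derivation:
After step 1:
  4 11/4 9/2 16/3
  11/4 17/5 17/5 6
  17/4 11/5 21/5 4
  17/3 6 17/4 17/3
After step 2:
  19/6 293/80 959/240 95/18
  18/5 29/10 43/10 281/60
  223/60 401/100 361/100 149/30
  191/36 1087/240 1207/240 167/36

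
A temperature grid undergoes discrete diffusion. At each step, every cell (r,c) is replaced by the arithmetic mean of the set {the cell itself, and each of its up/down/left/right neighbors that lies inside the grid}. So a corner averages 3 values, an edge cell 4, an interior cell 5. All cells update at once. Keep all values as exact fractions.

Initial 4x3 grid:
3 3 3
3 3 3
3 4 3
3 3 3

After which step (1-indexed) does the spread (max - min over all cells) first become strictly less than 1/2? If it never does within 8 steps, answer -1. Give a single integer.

Answer: 1

Derivation:
Step 1: max=13/4, min=3, spread=1/4
  -> spread < 1/2 first at step 1
Step 2: max=323/100, min=3, spread=23/100
Step 3: max=15211/4800, min=1213/400, spread=131/960
Step 4: max=136151/43200, min=21991/7200, spread=841/8640
Step 5: max=54382051/17280000, min=4413373/1440000, spread=56863/691200
Step 6: max=488094341/155520000, min=39869543/12960000, spread=386393/6220800
Step 7: max=195017723131/62208000000, min=15972358813/5184000000, spread=26795339/497664000
Step 8: max=11681255714129/3732480000000, min=960206149667/311040000000, spread=254051069/5971968000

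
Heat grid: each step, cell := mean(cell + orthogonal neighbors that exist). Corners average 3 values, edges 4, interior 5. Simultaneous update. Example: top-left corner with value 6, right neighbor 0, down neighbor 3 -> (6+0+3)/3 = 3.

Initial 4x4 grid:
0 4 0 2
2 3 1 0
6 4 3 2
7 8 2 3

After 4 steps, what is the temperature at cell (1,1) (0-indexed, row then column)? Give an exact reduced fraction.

Step 1: cell (1,1) = 14/5
Step 2: cell (1,1) = 27/10
Step 3: cell (1,1) = 1377/500
Step 4: cell (1,1) = 10517/3750
Full grid after step 4:
  2777/1080 20089/9000 47939/27000 99001/64800
  57493/18000 10517/3750 78779/36000 390907/216000
  75493/18000 74239/20000 53027/18000 512747/216000
  20519/4320 104479/24000 747527/216000 93163/32400

Answer: 10517/3750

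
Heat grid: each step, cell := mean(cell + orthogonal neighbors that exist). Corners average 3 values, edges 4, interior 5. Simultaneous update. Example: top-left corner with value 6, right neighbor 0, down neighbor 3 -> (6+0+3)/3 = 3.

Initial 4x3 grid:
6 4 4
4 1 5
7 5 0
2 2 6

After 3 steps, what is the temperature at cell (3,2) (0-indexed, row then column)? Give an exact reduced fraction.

Step 1: cell (3,2) = 8/3
Step 2: cell (3,2) = 125/36
Step 3: cell (3,2) = 1409/432
Full grid after step 3:
  9223/2160 18577/4800 8153/2160
  14489/3600 7793/2000 3091/900
  14459/3600 21059/6000 1573/450
  1607/432 52291/14400 1409/432

Answer: 1409/432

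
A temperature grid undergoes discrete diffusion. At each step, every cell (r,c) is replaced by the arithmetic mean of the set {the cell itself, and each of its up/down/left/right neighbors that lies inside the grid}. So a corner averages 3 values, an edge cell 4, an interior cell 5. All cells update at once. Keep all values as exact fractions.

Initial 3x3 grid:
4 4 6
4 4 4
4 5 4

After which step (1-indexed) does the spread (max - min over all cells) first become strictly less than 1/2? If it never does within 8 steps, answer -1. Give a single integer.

Answer: 2

Derivation:
Step 1: max=14/3, min=4, spread=2/3
Step 2: max=41/9, min=62/15, spread=19/45
  -> spread < 1/2 first at step 2
Step 3: max=1199/270, min=7553/1800, spread=1321/5400
Step 4: max=142421/32400, min=547759/129600, spread=877/5184
Step 5: max=1060439/243000, min=33012173/7776000, spread=7375/62208
Step 6: max=506877539/116640000, min=1988667031/466560000, spread=62149/746496
Step 7: max=15159808829/3499200000, min=119642398757/27993600000, spread=523543/8957952
Step 8: max=1815532121201/419904000000, min=7193213031679/1679616000000, spread=4410589/107495424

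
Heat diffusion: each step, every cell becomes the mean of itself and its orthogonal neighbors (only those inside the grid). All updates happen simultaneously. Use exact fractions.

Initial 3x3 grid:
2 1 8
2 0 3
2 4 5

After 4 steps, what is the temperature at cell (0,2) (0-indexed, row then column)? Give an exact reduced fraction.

Answer: 26599/8640

Derivation:
Step 1: cell (0,2) = 4
Step 2: cell (0,2) = 43/12
Step 3: cell (0,2) = 155/48
Step 4: cell (0,2) = 26599/8640
Full grid after step 4:
  61147/25920 466589/172800 26599/8640
  204407/86400 49517/18000 7537/2400
  64087/25920 484889/172800 27259/8640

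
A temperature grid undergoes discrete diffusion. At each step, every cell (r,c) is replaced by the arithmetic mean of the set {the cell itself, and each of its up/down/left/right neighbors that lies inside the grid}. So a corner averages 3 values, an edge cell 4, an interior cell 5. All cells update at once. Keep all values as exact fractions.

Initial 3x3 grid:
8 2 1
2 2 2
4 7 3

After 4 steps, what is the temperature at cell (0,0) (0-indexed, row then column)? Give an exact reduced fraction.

Step 1: cell (0,0) = 4
Step 2: cell (0,0) = 15/4
Step 3: cell (0,0) = 169/48
Step 4: cell (0,0) = 661/192
Full grid after step 4:
  661/192 21695/6912 14879/5184
  3131/864 213/64 655/216
  4879/1296 191/54 1411/432

Answer: 661/192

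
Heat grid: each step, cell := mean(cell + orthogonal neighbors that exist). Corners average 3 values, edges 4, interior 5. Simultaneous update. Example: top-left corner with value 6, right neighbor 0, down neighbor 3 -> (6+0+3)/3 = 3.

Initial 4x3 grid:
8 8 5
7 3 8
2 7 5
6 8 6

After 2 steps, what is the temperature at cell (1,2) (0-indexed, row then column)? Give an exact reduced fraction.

Answer: 507/80

Derivation:
Step 1: cell (1,2) = 21/4
Step 2: cell (1,2) = 507/80
Full grid after step 2:
  56/9 409/60 73/12
  743/120 557/100 507/80
  125/24 607/100 277/48
  211/36 281/48 235/36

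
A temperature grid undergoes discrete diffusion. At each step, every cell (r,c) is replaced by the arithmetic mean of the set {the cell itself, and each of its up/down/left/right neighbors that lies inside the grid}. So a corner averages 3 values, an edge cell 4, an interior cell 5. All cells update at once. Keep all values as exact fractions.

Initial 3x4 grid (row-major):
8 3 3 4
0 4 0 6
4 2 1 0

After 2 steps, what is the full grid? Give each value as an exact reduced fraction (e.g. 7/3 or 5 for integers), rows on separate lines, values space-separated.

Answer: 73/18 187/60 53/15 28/9
43/15 317/100 207/100 359/120
35/12 73/40 259/120 67/36

Derivation:
After step 1:
  11/3 9/2 5/2 13/3
  4 9/5 14/5 5/2
  2 11/4 3/4 7/3
After step 2:
  73/18 187/60 53/15 28/9
  43/15 317/100 207/100 359/120
  35/12 73/40 259/120 67/36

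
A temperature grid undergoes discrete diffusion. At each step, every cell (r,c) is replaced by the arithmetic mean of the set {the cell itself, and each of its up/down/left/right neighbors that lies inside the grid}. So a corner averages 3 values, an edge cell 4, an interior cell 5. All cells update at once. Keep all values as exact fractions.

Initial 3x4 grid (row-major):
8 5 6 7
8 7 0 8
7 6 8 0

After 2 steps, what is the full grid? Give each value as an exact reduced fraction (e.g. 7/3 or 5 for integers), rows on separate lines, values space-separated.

After step 1:
  7 13/2 9/2 7
  15/2 26/5 29/5 15/4
  7 7 7/2 16/3
After step 2:
  7 29/5 119/20 61/12
  267/40 32/5 91/20 1313/240
  43/6 227/40 649/120 151/36

Answer: 7 29/5 119/20 61/12
267/40 32/5 91/20 1313/240
43/6 227/40 649/120 151/36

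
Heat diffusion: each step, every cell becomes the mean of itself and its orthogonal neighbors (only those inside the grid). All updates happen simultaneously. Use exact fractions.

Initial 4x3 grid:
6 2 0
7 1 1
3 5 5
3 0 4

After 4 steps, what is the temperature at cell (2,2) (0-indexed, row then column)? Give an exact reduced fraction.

Answer: 3419/1200

Derivation:
Step 1: cell (2,2) = 15/4
Step 2: cell (2,2) = 113/40
Step 3: cell (2,2) = 239/80
Step 4: cell (2,2) = 3419/1200
Full grid after step 4:
  28871/8640 19089/6400 21781/8640
  50209/14400 24047/8000 9821/3600
  47753/14400 38153/12000 3419/1200
  14093/4320 21949/7200 2173/720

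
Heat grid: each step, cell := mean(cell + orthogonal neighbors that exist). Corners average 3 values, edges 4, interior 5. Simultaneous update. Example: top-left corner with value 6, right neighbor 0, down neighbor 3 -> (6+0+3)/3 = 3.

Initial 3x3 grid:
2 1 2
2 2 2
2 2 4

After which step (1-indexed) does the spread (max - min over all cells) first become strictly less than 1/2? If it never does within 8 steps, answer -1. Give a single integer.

Answer: 4

Derivation:
Step 1: max=8/3, min=5/3, spread=1
Step 2: max=23/9, min=413/240, spread=601/720
Step 3: max=313/135, min=3883/2160, spread=25/48
Step 4: max=73289/32400, min=245681/129600, spread=211/576
  -> spread < 1/2 first at step 4
Step 5: max=2124929/972000, min=15000307/7776000, spread=1777/6912
Step 6: max=251247851/116640000, min=920779529/466560000, spread=14971/82944
Step 7: max=928625167/437400000, min=55884857563/27993600000, spread=126121/995328
Step 8: max=884191403309/419904000000, min=3387351691361/1679616000000, spread=1062499/11943936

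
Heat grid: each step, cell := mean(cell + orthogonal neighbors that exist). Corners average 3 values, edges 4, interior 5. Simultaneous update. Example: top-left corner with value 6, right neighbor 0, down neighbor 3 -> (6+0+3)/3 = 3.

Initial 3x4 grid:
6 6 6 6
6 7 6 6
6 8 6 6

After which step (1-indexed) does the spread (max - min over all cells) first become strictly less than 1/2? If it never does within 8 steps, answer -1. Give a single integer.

Answer: 3

Derivation:
Step 1: max=27/4, min=6, spread=3/4
Step 2: max=1591/240, min=6, spread=151/240
Step 3: max=7043/1080, min=1453/240, spread=1009/2160
  -> spread < 1/2 first at step 3
Step 4: max=837581/129600, min=43967/7200, spread=1847/5184
Step 5: max=49976809/7776000, min=221089/36000, spread=444317/1555200
Step 6: max=2983668911/466560000, min=79988951/12960000, spread=4162667/18662400
Step 7: max=178384520749/27993600000, min=4816424909/777600000, spread=199728961/1119744000
Step 8: max=10671798169991/1679616000000, min=32203565059/5184000000, spread=1902744727/13436928000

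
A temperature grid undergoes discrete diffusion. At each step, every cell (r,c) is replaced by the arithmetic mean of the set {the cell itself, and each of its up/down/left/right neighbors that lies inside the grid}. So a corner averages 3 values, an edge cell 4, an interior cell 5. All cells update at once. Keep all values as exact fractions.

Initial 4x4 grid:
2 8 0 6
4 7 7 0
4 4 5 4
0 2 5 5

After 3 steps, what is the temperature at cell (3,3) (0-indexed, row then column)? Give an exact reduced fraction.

Step 1: cell (3,3) = 14/3
Step 2: cell (3,3) = 149/36
Step 3: cell (3,3) = 1823/432
Full grid after step 3:
  2003/432 1001/225 439/100 2651/720
  30277/7200 27781/6000 8321/2000 3287/800
  2941/800 7889/2000 26161/6000 28927/7200
  2243/720 1433/400 14261/3600 1823/432

Answer: 1823/432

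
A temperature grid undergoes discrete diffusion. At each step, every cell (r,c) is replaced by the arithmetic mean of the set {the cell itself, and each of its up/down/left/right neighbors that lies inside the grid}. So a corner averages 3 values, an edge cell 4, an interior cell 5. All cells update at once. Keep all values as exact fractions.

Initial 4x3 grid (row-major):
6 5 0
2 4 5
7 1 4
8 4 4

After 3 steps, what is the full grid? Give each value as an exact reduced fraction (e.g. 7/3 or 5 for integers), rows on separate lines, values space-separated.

Answer: 2201/540 54923/14400 3787/1080
31049/7200 22897/6000 25799/7200
32579/7200 25187/6000 2981/800
1049/216 63073/14400 49/12

Derivation:
After step 1:
  13/3 15/4 10/3
  19/4 17/5 13/4
  9/2 4 7/2
  19/3 17/4 4
After step 2:
  77/18 889/240 31/9
  1019/240 383/100 809/240
  235/48 393/100 59/16
  181/36 223/48 47/12
After step 3:
  2201/540 54923/14400 3787/1080
  31049/7200 22897/6000 25799/7200
  32579/7200 25187/6000 2981/800
  1049/216 63073/14400 49/12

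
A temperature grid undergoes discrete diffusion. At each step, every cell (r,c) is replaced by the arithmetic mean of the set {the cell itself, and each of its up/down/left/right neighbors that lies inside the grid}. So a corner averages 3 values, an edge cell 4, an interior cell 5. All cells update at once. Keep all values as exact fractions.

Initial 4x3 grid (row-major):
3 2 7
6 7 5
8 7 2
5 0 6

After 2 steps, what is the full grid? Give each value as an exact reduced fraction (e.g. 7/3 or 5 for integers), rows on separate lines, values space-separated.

After step 1:
  11/3 19/4 14/3
  6 27/5 21/4
  13/2 24/5 5
  13/3 9/2 8/3
After step 2:
  173/36 1109/240 44/9
  647/120 131/25 1219/240
  649/120 131/25 1063/240
  46/9 163/40 73/18

Answer: 173/36 1109/240 44/9
647/120 131/25 1219/240
649/120 131/25 1063/240
46/9 163/40 73/18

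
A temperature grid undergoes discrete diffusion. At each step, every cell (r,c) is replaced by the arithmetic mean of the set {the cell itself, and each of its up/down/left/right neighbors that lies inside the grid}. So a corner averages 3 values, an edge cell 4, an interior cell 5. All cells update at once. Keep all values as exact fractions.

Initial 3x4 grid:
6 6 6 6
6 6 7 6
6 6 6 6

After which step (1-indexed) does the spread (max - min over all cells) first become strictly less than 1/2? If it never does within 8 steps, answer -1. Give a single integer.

Answer: 1

Derivation:
Step 1: max=25/4, min=6, spread=1/4
  -> spread < 1/2 first at step 1
Step 2: max=623/100, min=6, spread=23/100
Step 3: max=29611/4800, min=2413/400, spread=131/960
Step 4: max=265751/43200, min=43591/7200, spread=841/8640
Step 5: max=106222051/17280000, min=8733373/1440000, spread=56863/691200
Step 6: max=954654341/155520000, min=78749543/12960000, spread=386393/6220800
Step 7: max=381641723131/62208000000, min=31524358813/5184000000, spread=26795339/497664000
Step 8: max=22878695714129/3732480000000, min=1893326149667/311040000000, spread=254051069/5971968000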